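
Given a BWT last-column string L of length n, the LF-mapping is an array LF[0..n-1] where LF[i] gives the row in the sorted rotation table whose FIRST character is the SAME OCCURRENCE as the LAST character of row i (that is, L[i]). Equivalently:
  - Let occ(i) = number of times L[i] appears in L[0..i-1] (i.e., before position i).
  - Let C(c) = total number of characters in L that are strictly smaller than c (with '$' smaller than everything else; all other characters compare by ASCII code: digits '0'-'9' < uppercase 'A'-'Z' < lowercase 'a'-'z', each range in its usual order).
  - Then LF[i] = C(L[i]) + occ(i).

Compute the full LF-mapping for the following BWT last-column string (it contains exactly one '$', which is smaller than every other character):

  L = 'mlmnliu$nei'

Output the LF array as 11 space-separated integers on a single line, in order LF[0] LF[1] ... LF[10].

Answer: 6 4 7 8 5 2 10 0 9 1 3

Derivation:
Char counts: '$':1, 'e':1, 'i':2, 'l':2, 'm':2, 'n':2, 'u':1
C (first-col start): C('$')=0, C('e')=1, C('i')=2, C('l')=4, C('m')=6, C('n')=8, C('u')=10
L[0]='m': occ=0, LF[0]=C('m')+0=6+0=6
L[1]='l': occ=0, LF[1]=C('l')+0=4+0=4
L[2]='m': occ=1, LF[2]=C('m')+1=6+1=7
L[3]='n': occ=0, LF[3]=C('n')+0=8+0=8
L[4]='l': occ=1, LF[4]=C('l')+1=4+1=5
L[5]='i': occ=0, LF[5]=C('i')+0=2+0=2
L[6]='u': occ=0, LF[6]=C('u')+0=10+0=10
L[7]='$': occ=0, LF[7]=C('$')+0=0+0=0
L[8]='n': occ=1, LF[8]=C('n')+1=8+1=9
L[9]='e': occ=0, LF[9]=C('e')+0=1+0=1
L[10]='i': occ=1, LF[10]=C('i')+1=2+1=3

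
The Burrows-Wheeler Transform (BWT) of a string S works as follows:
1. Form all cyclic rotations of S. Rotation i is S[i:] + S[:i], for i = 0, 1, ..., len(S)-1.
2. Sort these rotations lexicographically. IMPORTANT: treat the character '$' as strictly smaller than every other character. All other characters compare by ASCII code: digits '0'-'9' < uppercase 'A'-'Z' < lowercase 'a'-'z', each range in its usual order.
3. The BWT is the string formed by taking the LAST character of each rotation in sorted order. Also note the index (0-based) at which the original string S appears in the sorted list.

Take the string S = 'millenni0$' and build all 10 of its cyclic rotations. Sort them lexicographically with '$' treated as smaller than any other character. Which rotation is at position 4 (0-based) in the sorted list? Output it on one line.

All 10 rotations (rotation i = S[i:]+S[:i]):
  rot[0] = millenni0$
  rot[1] = illenni0$m
  rot[2] = llenni0$mi
  rot[3] = lenni0$mil
  rot[4] = enni0$mill
  rot[5] = nni0$mille
  rot[6] = ni0$millen
  rot[7] = i0$millenn
  rot[8] = 0$millenni
  rot[9] = $millenni0
Sorted (with $ < everything):
  sorted[0] = $millenni0
  sorted[1] = 0$millenni
  sorted[2] = enni0$mill
  sorted[3] = i0$millenn
  sorted[4] = illenni0$m
  sorted[5] = lenni0$mil
  sorted[6] = llenni0$mi
  sorted[7] = millenni0$
  sorted[8] = ni0$millen
  sorted[9] = nni0$mille
sorted[4] = illenni0$m

Answer: illenni0$m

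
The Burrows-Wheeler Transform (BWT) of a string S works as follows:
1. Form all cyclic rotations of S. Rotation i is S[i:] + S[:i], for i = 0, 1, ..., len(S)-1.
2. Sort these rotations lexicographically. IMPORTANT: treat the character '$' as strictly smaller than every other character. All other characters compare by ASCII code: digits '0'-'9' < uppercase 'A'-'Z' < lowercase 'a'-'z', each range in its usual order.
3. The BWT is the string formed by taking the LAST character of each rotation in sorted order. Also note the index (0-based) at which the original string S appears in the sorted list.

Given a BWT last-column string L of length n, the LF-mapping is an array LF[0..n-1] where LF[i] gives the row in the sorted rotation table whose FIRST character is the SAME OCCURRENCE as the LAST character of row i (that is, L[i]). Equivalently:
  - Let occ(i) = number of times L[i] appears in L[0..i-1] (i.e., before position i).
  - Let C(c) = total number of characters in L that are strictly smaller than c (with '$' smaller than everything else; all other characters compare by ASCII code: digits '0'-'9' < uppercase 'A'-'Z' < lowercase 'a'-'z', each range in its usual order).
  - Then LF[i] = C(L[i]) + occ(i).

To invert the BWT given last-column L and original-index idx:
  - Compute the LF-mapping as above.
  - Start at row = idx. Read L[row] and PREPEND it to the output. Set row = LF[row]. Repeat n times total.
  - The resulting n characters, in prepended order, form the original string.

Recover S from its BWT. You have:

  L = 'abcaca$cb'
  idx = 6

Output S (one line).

Answer: caabccba$

Derivation:
LF mapping: 1 4 6 2 7 3 0 8 5
Walk LF starting at row 6, prepending L[row]:
  step 1: row=6, L[6]='$', prepend. Next row=LF[6]=0
  step 2: row=0, L[0]='a', prepend. Next row=LF[0]=1
  step 3: row=1, L[1]='b', prepend. Next row=LF[1]=4
  step 4: row=4, L[4]='c', prepend. Next row=LF[4]=7
  step 5: row=7, L[7]='c', prepend. Next row=LF[7]=8
  step 6: row=8, L[8]='b', prepend. Next row=LF[8]=5
  step 7: row=5, L[5]='a', prepend. Next row=LF[5]=3
  step 8: row=3, L[3]='a', prepend. Next row=LF[3]=2
  step 9: row=2, L[2]='c', prepend. Next row=LF[2]=6
Reversed output: caabccba$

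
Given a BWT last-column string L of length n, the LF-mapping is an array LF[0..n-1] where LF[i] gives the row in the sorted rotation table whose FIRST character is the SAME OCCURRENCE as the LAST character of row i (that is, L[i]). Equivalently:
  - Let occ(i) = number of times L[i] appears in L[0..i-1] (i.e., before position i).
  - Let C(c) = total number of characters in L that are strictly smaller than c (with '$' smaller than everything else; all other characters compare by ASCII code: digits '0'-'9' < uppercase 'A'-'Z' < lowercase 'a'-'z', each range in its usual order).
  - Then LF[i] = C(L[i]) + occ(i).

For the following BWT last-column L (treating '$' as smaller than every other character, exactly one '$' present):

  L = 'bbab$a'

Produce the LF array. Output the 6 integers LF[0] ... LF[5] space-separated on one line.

Char counts: '$':1, 'a':2, 'b':3
C (first-col start): C('$')=0, C('a')=1, C('b')=3
L[0]='b': occ=0, LF[0]=C('b')+0=3+0=3
L[1]='b': occ=1, LF[1]=C('b')+1=3+1=4
L[2]='a': occ=0, LF[2]=C('a')+0=1+0=1
L[3]='b': occ=2, LF[3]=C('b')+2=3+2=5
L[4]='$': occ=0, LF[4]=C('$')+0=0+0=0
L[5]='a': occ=1, LF[5]=C('a')+1=1+1=2

Answer: 3 4 1 5 0 2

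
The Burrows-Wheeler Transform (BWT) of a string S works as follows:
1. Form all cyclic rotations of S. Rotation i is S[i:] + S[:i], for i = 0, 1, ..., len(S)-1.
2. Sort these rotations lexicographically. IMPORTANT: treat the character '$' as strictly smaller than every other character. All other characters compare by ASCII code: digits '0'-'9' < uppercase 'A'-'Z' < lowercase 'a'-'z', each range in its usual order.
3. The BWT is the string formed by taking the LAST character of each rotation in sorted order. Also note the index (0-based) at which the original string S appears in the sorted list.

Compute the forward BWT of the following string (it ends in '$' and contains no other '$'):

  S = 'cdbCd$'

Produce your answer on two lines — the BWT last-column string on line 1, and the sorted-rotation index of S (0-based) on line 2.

All 6 rotations (rotation i = S[i:]+S[:i]):
  rot[0] = cdbCd$
  rot[1] = dbCd$c
  rot[2] = bCd$cd
  rot[3] = Cd$cdb
  rot[4] = d$cdbC
  rot[5] = $cdbCd
Sorted (with $ < everything):
  sorted[0] = $cdbCd  (last char: 'd')
  sorted[1] = Cd$cdb  (last char: 'b')
  sorted[2] = bCd$cd  (last char: 'd')
  sorted[3] = cdbCd$  (last char: '$')
  sorted[4] = d$cdbC  (last char: 'C')
  sorted[5] = dbCd$c  (last char: 'c')
Last column: dbd$Cc
Original string S is at sorted index 3

Answer: dbd$Cc
3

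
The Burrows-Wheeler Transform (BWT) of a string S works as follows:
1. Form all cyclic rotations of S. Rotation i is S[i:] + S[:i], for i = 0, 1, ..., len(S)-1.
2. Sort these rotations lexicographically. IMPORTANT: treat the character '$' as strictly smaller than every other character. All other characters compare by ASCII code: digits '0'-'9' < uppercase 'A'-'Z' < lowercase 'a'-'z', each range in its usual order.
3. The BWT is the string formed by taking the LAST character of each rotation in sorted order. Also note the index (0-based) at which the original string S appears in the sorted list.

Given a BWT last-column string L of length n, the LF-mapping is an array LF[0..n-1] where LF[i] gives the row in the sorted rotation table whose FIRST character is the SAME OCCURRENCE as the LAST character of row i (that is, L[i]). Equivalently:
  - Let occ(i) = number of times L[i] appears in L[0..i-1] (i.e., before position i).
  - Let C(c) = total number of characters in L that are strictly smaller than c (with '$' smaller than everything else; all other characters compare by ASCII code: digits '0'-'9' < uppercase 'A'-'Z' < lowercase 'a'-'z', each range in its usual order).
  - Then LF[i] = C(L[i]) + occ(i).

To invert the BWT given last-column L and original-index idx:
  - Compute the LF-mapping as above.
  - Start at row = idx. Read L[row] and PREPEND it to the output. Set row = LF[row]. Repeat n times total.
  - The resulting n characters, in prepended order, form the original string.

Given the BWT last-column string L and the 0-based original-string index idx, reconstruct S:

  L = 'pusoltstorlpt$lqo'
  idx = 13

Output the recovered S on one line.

Answer: topslrqtsouloltp$

Derivation:
LF mapping: 7 16 11 4 1 13 12 14 5 10 2 8 15 0 3 9 6
Walk LF starting at row 13, prepending L[row]:
  step 1: row=13, L[13]='$', prepend. Next row=LF[13]=0
  step 2: row=0, L[0]='p', prepend. Next row=LF[0]=7
  step 3: row=7, L[7]='t', prepend. Next row=LF[7]=14
  step 4: row=14, L[14]='l', prepend. Next row=LF[14]=3
  step 5: row=3, L[3]='o', prepend. Next row=LF[3]=4
  step 6: row=4, L[4]='l', prepend. Next row=LF[4]=1
  step 7: row=1, L[1]='u', prepend. Next row=LF[1]=16
  step 8: row=16, L[16]='o', prepend. Next row=LF[16]=6
  step 9: row=6, L[6]='s', prepend. Next row=LF[6]=12
  step 10: row=12, L[12]='t', prepend. Next row=LF[12]=15
  step 11: row=15, L[15]='q', prepend. Next row=LF[15]=9
  step 12: row=9, L[9]='r', prepend. Next row=LF[9]=10
  step 13: row=10, L[10]='l', prepend. Next row=LF[10]=2
  step 14: row=2, L[2]='s', prepend. Next row=LF[2]=11
  step 15: row=11, L[11]='p', prepend. Next row=LF[11]=8
  step 16: row=8, L[8]='o', prepend. Next row=LF[8]=5
  step 17: row=5, L[5]='t', prepend. Next row=LF[5]=13
Reversed output: topslrqtsouloltp$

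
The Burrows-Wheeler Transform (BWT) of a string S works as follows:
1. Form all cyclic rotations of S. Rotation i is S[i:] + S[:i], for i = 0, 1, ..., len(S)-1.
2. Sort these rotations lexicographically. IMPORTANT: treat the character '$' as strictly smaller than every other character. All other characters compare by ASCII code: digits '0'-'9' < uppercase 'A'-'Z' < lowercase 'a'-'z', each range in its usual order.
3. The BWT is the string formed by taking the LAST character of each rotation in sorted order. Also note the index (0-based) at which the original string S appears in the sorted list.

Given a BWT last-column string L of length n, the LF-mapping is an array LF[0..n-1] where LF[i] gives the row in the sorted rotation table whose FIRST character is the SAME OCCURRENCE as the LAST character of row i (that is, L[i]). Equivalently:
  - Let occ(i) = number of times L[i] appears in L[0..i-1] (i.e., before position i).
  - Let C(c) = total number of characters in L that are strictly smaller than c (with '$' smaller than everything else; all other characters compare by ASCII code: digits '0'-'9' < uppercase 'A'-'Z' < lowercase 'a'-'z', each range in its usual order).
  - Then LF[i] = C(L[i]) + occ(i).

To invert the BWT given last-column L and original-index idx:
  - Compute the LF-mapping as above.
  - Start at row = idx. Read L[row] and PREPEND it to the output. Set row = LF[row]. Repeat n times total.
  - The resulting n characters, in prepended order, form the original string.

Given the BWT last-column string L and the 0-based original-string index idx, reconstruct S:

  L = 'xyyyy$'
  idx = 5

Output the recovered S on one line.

LF mapping: 1 2 3 4 5 0
Walk LF starting at row 5, prepending L[row]:
  step 1: row=5, L[5]='$', prepend. Next row=LF[5]=0
  step 2: row=0, L[0]='x', prepend. Next row=LF[0]=1
  step 3: row=1, L[1]='y', prepend. Next row=LF[1]=2
  step 4: row=2, L[2]='y', prepend. Next row=LF[2]=3
  step 5: row=3, L[3]='y', prepend. Next row=LF[3]=4
  step 6: row=4, L[4]='y', prepend. Next row=LF[4]=5
Reversed output: yyyyx$

Answer: yyyyx$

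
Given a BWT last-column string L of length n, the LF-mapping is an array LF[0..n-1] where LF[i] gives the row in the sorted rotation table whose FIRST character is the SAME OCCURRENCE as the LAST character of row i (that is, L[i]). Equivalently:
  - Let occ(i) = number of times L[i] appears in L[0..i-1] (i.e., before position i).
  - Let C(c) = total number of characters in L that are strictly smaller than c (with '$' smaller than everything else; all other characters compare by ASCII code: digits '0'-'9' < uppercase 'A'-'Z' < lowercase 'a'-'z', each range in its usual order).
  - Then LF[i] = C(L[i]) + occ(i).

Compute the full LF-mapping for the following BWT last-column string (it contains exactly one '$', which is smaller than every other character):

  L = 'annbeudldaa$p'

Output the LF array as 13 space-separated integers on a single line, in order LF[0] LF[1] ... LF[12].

Answer: 1 9 10 4 7 12 5 8 6 2 3 0 11

Derivation:
Char counts: '$':1, 'a':3, 'b':1, 'd':2, 'e':1, 'l':1, 'n':2, 'p':1, 'u':1
C (first-col start): C('$')=0, C('a')=1, C('b')=4, C('d')=5, C('e')=7, C('l')=8, C('n')=9, C('p')=11, C('u')=12
L[0]='a': occ=0, LF[0]=C('a')+0=1+0=1
L[1]='n': occ=0, LF[1]=C('n')+0=9+0=9
L[2]='n': occ=1, LF[2]=C('n')+1=9+1=10
L[3]='b': occ=0, LF[3]=C('b')+0=4+0=4
L[4]='e': occ=0, LF[4]=C('e')+0=7+0=7
L[5]='u': occ=0, LF[5]=C('u')+0=12+0=12
L[6]='d': occ=0, LF[6]=C('d')+0=5+0=5
L[7]='l': occ=0, LF[7]=C('l')+0=8+0=8
L[8]='d': occ=1, LF[8]=C('d')+1=5+1=6
L[9]='a': occ=1, LF[9]=C('a')+1=1+1=2
L[10]='a': occ=2, LF[10]=C('a')+2=1+2=3
L[11]='$': occ=0, LF[11]=C('$')+0=0+0=0
L[12]='p': occ=0, LF[12]=C('p')+0=11+0=11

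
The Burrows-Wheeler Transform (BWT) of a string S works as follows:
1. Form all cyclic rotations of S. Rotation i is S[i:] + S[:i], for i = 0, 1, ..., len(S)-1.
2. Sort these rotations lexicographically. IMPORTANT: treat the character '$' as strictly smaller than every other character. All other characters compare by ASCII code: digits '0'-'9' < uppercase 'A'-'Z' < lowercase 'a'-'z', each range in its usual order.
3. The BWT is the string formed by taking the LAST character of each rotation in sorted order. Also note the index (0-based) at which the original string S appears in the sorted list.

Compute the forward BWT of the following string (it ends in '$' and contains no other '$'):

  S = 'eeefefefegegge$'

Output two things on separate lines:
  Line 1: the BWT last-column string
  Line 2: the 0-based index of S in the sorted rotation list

All 15 rotations (rotation i = S[i:]+S[:i]):
  rot[0] = eeefefefegegge$
  rot[1] = eefefefegegge$e
  rot[2] = efefefegegge$ee
  rot[3] = fefefegegge$eee
  rot[4] = efefegegge$eeef
  rot[5] = fefegegge$eeefe
  rot[6] = efegegge$eeefef
  rot[7] = fegegge$eeefefe
  rot[8] = egegge$eeefefef
  rot[9] = gegge$eeefefefe
  rot[10] = egge$eeefefefeg
  rot[11] = gge$eeefefefege
  rot[12] = ge$eeefefefegeg
  rot[13] = e$eeefefefegegg
  rot[14] = $eeefefefegegge
Sorted (with $ < everything):
  sorted[0] = $eeefefefegegge  (last char: 'e')
  sorted[1] = e$eeefefefegegg  (last char: 'g')
  sorted[2] = eeefefefegegge$  (last char: '$')
  sorted[3] = eefefefegegge$e  (last char: 'e')
  sorted[4] = efefefegegge$ee  (last char: 'e')
  sorted[5] = efefegegge$eeef  (last char: 'f')
  sorted[6] = efegegge$eeefef  (last char: 'f')
  sorted[7] = egegge$eeefefef  (last char: 'f')
  sorted[8] = egge$eeefefefeg  (last char: 'g')
  sorted[9] = fefefegegge$eee  (last char: 'e')
  sorted[10] = fefegegge$eeefe  (last char: 'e')
  sorted[11] = fegegge$eeefefe  (last char: 'e')
  sorted[12] = ge$eeefefefegeg  (last char: 'g')
  sorted[13] = gegge$eeefefefe  (last char: 'e')
  sorted[14] = gge$eeefefefege  (last char: 'e')
Last column: eg$eefffgeeegee
Original string S is at sorted index 2

Answer: eg$eefffgeeegee
2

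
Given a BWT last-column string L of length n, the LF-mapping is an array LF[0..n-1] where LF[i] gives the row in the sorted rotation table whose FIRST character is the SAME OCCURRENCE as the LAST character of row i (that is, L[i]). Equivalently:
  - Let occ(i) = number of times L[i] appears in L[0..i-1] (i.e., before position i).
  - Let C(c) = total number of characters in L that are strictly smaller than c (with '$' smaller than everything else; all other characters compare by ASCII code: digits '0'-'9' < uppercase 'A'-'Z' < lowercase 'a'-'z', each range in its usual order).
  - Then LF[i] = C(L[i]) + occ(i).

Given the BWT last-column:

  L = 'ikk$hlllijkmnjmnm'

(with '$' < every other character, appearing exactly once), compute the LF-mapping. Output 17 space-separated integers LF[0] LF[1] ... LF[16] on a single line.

Char counts: '$':1, 'h':1, 'i':2, 'j':2, 'k':3, 'l':3, 'm':3, 'n':2
C (first-col start): C('$')=0, C('h')=1, C('i')=2, C('j')=4, C('k')=6, C('l')=9, C('m')=12, C('n')=15
L[0]='i': occ=0, LF[0]=C('i')+0=2+0=2
L[1]='k': occ=0, LF[1]=C('k')+0=6+0=6
L[2]='k': occ=1, LF[2]=C('k')+1=6+1=7
L[3]='$': occ=0, LF[3]=C('$')+0=0+0=0
L[4]='h': occ=0, LF[4]=C('h')+0=1+0=1
L[5]='l': occ=0, LF[5]=C('l')+0=9+0=9
L[6]='l': occ=1, LF[6]=C('l')+1=9+1=10
L[7]='l': occ=2, LF[7]=C('l')+2=9+2=11
L[8]='i': occ=1, LF[8]=C('i')+1=2+1=3
L[9]='j': occ=0, LF[9]=C('j')+0=4+0=4
L[10]='k': occ=2, LF[10]=C('k')+2=6+2=8
L[11]='m': occ=0, LF[11]=C('m')+0=12+0=12
L[12]='n': occ=0, LF[12]=C('n')+0=15+0=15
L[13]='j': occ=1, LF[13]=C('j')+1=4+1=5
L[14]='m': occ=1, LF[14]=C('m')+1=12+1=13
L[15]='n': occ=1, LF[15]=C('n')+1=15+1=16
L[16]='m': occ=2, LF[16]=C('m')+2=12+2=14

Answer: 2 6 7 0 1 9 10 11 3 4 8 12 15 5 13 16 14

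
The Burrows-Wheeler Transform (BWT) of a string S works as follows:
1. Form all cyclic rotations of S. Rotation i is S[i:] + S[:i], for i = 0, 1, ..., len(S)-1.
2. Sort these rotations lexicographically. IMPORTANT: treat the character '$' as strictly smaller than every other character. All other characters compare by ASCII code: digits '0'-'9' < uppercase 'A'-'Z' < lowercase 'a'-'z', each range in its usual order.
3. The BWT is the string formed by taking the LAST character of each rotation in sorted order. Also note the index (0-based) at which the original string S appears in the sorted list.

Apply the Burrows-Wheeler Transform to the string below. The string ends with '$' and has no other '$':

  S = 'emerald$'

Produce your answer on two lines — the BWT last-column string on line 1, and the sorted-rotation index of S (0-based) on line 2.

All 8 rotations (rotation i = S[i:]+S[:i]):
  rot[0] = emerald$
  rot[1] = merald$e
  rot[2] = erald$em
  rot[3] = rald$eme
  rot[4] = ald$emer
  rot[5] = ld$emera
  rot[6] = d$emeral
  rot[7] = $emerald
Sorted (with $ < everything):
  sorted[0] = $emerald  (last char: 'd')
  sorted[1] = ald$emer  (last char: 'r')
  sorted[2] = d$emeral  (last char: 'l')
  sorted[3] = emerald$  (last char: '$')
  sorted[4] = erald$em  (last char: 'm')
  sorted[5] = ld$emera  (last char: 'a')
  sorted[6] = merald$e  (last char: 'e')
  sorted[7] = rald$eme  (last char: 'e')
Last column: drl$maee
Original string S is at sorted index 3

Answer: drl$maee
3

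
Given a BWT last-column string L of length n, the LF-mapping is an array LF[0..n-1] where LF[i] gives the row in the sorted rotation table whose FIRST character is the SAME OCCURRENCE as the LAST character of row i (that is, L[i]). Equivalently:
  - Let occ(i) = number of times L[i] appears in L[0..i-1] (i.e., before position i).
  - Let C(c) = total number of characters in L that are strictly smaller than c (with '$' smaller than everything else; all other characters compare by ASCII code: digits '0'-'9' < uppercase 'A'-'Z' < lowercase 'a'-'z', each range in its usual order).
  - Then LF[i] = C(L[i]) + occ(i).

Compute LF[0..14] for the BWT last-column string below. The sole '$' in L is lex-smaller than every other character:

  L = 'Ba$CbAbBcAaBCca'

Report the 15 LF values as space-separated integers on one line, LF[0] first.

Answer: 3 8 0 6 11 1 12 4 13 2 9 5 7 14 10

Derivation:
Char counts: '$':1, 'A':2, 'B':3, 'C':2, 'a':3, 'b':2, 'c':2
C (first-col start): C('$')=0, C('A')=1, C('B')=3, C('C')=6, C('a')=8, C('b')=11, C('c')=13
L[0]='B': occ=0, LF[0]=C('B')+0=3+0=3
L[1]='a': occ=0, LF[1]=C('a')+0=8+0=8
L[2]='$': occ=0, LF[2]=C('$')+0=0+0=0
L[3]='C': occ=0, LF[3]=C('C')+0=6+0=6
L[4]='b': occ=0, LF[4]=C('b')+0=11+0=11
L[5]='A': occ=0, LF[5]=C('A')+0=1+0=1
L[6]='b': occ=1, LF[6]=C('b')+1=11+1=12
L[7]='B': occ=1, LF[7]=C('B')+1=3+1=4
L[8]='c': occ=0, LF[8]=C('c')+0=13+0=13
L[9]='A': occ=1, LF[9]=C('A')+1=1+1=2
L[10]='a': occ=1, LF[10]=C('a')+1=8+1=9
L[11]='B': occ=2, LF[11]=C('B')+2=3+2=5
L[12]='C': occ=1, LF[12]=C('C')+1=6+1=7
L[13]='c': occ=1, LF[13]=C('c')+1=13+1=14
L[14]='a': occ=2, LF[14]=C('a')+2=8+2=10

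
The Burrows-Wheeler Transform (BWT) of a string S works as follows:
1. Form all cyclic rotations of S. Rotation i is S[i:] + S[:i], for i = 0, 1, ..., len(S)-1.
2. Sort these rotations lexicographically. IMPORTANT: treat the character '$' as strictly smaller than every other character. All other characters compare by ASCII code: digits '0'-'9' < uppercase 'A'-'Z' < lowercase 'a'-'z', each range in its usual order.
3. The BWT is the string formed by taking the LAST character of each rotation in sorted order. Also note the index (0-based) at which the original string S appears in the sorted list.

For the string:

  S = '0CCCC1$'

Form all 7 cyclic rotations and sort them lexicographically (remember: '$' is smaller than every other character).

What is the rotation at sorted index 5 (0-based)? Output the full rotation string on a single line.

Answer: CCC1$0C

Derivation:
All 7 rotations (rotation i = S[i:]+S[:i]):
  rot[0] = 0CCCC1$
  rot[1] = CCCC1$0
  rot[2] = CCC1$0C
  rot[3] = CC1$0CC
  rot[4] = C1$0CCC
  rot[5] = 1$0CCCC
  rot[6] = $0CCCC1
Sorted (with $ < everything):
  sorted[0] = $0CCCC1
  sorted[1] = 0CCCC1$
  sorted[2] = 1$0CCCC
  sorted[3] = C1$0CCC
  sorted[4] = CC1$0CC
  sorted[5] = CCC1$0C
  sorted[6] = CCCC1$0
sorted[5] = CCC1$0C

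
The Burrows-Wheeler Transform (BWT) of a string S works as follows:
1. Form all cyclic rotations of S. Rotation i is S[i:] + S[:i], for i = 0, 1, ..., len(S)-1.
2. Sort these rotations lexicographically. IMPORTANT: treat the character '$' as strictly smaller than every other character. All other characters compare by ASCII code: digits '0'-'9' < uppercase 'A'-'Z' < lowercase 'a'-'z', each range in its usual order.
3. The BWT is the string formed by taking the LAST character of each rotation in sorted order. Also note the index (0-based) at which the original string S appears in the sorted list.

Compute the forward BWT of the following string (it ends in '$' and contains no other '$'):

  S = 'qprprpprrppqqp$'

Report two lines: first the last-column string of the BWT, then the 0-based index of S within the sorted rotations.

All 15 rotations (rotation i = S[i:]+S[:i]):
  rot[0] = qprprpprrppqqp$
  rot[1] = prprpprrppqqp$q
  rot[2] = rprpprrppqqp$qp
  rot[3] = prpprrppqqp$qpr
  rot[4] = rpprrppqqp$qprp
  rot[5] = pprrppqqp$qprpr
  rot[6] = prrppqqp$qprprp
  rot[7] = rrppqqp$qprprpp
  rot[8] = rppqqp$qprprppr
  rot[9] = ppqqp$qprprpprr
  rot[10] = pqqp$qprprpprrp
  rot[11] = qqp$qprprpprrpp
  rot[12] = qp$qprprpprrppq
  rot[13] = p$qprprpprrppqq
  rot[14] = $qprprpprrppqqp
Sorted (with $ < everything):
  sorted[0] = $qprprpprrppqqp  (last char: 'p')
  sorted[1] = p$qprprpprrppqq  (last char: 'q')
  sorted[2] = ppqqp$qprprpprr  (last char: 'r')
  sorted[3] = pprrppqqp$qprpr  (last char: 'r')
  sorted[4] = pqqp$qprprpprrp  (last char: 'p')
  sorted[5] = prpprrppqqp$qpr  (last char: 'r')
  sorted[6] = prprpprrppqqp$q  (last char: 'q')
  sorted[7] = prrppqqp$qprprp  (last char: 'p')
  sorted[8] = qp$qprprpprrppq  (last char: 'q')
  sorted[9] = qprprpprrppqqp$  (last char: '$')
  sorted[10] = qqp$qprprpprrpp  (last char: 'p')
  sorted[11] = rppqqp$qprprppr  (last char: 'r')
  sorted[12] = rpprrppqqp$qprp  (last char: 'p')
  sorted[13] = rprpprrppqqp$qp  (last char: 'p')
  sorted[14] = rrppqqp$qprprpp  (last char: 'p')
Last column: pqrrprqpq$prppp
Original string S is at sorted index 9

Answer: pqrrprqpq$prppp
9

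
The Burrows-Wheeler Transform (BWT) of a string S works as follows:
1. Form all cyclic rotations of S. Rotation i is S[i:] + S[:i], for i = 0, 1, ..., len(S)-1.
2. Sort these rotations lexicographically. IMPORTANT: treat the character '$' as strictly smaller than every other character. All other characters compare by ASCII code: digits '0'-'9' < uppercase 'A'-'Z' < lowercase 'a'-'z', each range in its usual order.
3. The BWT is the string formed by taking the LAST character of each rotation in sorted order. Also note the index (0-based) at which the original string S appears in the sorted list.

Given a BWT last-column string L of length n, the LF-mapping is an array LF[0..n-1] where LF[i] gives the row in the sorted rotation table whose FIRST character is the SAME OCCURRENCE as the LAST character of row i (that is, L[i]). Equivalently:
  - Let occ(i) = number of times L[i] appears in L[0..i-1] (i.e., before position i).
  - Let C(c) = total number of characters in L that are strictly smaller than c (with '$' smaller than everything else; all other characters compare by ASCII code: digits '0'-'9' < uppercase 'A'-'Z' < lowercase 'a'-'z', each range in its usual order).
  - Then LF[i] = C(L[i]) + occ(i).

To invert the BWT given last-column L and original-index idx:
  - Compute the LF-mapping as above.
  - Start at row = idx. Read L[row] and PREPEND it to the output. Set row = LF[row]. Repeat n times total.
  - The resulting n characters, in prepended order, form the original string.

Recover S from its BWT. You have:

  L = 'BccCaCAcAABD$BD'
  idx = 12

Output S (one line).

LF mapping: 4 12 13 7 11 8 1 14 2 3 5 9 0 6 10
Walk LF starting at row 12, prepending L[row]:
  step 1: row=12, L[12]='$', prepend. Next row=LF[12]=0
  step 2: row=0, L[0]='B', prepend. Next row=LF[0]=4
  step 3: row=4, L[4]='a', prepend. Next row=LF[4]=11
  step 4: row=11, L[11]='D', prepend. Next row=LF[11]=9
  step 5: row=9, L[9]='A', prepend. Next row=LF[9]=3
  step 6: row=3, L[3]='C', prepend. Next row=LF[3]=7
  step 7: row=7, L[7]='c', prepend. Next row=LF[7]=14
  step 8: row=14, L[14]='D', prepend. Next row=LF[14]=10
  step 9: row=10, L[10]='B', prepend. Next row=LF[10]=5
  step 10: row=5, L[5]='C', prepend. Next row=LF[5]=8
  step 11: row=8, L[8]='A', prepend. Next row=LF[8]=2
  step 12: row=2, L[2]='c', prepend. Next row=LF[2]=13
  step 13: row=13, L[13]='B', prepend. Next row=LF[13]=6
  step 14: row=6, L[6]='A', prepend. Next row=LF[6]=1
  step 15: row=1, L[1]='c', prepend. Next row=LF[1]=12
Reversed output: cABcACBDcCADaB$

Answer: cABcACBDcCADaB$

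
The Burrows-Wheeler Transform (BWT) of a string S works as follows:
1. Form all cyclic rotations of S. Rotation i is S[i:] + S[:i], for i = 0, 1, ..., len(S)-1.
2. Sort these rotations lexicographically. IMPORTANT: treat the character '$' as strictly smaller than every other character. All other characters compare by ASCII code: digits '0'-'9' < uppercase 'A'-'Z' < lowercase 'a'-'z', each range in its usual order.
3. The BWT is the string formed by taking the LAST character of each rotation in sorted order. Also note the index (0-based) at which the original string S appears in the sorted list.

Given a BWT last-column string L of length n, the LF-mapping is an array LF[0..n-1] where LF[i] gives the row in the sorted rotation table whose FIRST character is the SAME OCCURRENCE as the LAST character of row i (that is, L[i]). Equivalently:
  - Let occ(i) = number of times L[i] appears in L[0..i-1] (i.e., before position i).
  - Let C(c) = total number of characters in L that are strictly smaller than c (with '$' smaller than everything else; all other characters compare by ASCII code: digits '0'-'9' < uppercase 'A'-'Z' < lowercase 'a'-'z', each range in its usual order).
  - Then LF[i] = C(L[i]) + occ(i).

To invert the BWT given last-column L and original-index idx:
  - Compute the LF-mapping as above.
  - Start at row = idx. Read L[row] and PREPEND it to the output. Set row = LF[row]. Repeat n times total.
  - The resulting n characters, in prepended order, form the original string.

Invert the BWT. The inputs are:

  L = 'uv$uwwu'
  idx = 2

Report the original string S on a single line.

LF mapping: 1 4 0 2 5 6 3
Walk LF starting at row 2, prepending L[row]:
  step 1: row=2, L[2]='$', prepend. Next row=LF[2]=0
  step 2: row=0, L[0]='u', prepend. Next row=LF[0]=1
  step 3: row=1, L[1]='v', prepend. Next row=LF[1]=4
  step 4: row=4, L[4]='w', prepend. Next row=LF[4]=5
  step 5: row=5, L[5]='w', prepend. Next row=LF[5]=6
  step 6: row=6, L[6]='u', prepend. Next row=LF[6]=3
  step 7: row=3, L[3]='u', prepend. Next row=LF[3]=2
Reversed output: uuwwvu$

Answer: uuwwvu$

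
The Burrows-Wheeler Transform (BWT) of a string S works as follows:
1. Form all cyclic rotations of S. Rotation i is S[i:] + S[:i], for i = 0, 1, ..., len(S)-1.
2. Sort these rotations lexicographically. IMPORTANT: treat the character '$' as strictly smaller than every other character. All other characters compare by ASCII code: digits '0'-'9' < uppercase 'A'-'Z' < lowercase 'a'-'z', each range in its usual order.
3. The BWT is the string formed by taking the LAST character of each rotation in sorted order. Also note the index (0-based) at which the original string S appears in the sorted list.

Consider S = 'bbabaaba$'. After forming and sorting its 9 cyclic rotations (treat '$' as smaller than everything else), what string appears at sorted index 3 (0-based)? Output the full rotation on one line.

All 9 rotations (rotation i = S[i:]+S[:i]):
  rot[0] = bbabaaba$
  rot[1] = babaaba$b
  rot[2] = abaaba$bb
  rot[3] = baaba$bba
  rot[4] = aaba$bbab
  rot[5] = aba$bbaba
  rot[6] = ba$bbabaa
  rot[7] = a$bbabaab
  rot[8] = $bbabaaba
Sorted (with $ < everything):
  sorted[0] = $bbabaaba
  sorted[1] = a$bbabaab
  sorted[2] = aaba$bbab
  sorted[3] = aba$bbaba
  sorted[4] = abaaba$bb
  sorted[5] = ba$bbabaa
  sorted[6] = baaba$bba
  sorted[7] = babaaba$b
  sorted[8] = bbabaaba$
sorted[3] = aba$bbaba

Answer: aba$bbaba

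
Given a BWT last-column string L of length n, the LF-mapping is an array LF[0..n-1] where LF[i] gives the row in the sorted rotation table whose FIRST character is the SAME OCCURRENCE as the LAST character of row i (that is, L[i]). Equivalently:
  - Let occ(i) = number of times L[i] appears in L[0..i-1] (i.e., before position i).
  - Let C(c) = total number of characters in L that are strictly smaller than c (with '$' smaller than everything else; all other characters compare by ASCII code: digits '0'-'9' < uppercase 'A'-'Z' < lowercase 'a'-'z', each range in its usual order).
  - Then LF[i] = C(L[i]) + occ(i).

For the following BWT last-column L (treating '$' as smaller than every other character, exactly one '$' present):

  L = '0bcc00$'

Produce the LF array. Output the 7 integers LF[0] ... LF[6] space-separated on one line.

Answer: 1 4 5 6 2 3 0

Derivation:
Char counts: '$':1, '0':3, 'b':1, 'c':2
C (first-col start): C('$')=0, C('0')=1, C('b')=4, C('c')=5
L[0]='0': occ=0, LF[0]=C('0')+0=1+0=1
L[1]='b': occ=0, LF[1]=C('b')+0=4+0=4
L[2]='c': occ=0, LF[2]=C('c')+0=5+0=5
L[3]='c': occ=1, LF[3]=C('c')+1=5+1=6
L[4]='0': occ=1, LF[4]=C('0')+1=1+1=2
L[5]='0': occ=2, LF[5]=C('0')+2=1+2=3
L[6]='$': occ=0, LF[6]=C('$')+0=0+0=0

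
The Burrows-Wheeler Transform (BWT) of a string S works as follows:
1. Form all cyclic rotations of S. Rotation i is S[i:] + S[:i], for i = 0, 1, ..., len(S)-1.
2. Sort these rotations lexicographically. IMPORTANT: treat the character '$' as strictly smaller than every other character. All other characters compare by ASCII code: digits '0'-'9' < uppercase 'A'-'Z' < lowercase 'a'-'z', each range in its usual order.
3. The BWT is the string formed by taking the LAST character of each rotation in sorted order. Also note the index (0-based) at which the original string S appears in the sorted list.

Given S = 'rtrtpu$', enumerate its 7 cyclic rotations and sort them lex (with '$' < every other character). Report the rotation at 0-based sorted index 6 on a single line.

All 7 rotations (rotation i = S[i:]+S[:i]):
  rot[0] = rtrtpu$
  rot[1] = trtpu$r
  rot[2] = rtpu$rt
  rot[3] = tpu$rtr
  rot[4] = pu$rtrt
  rot[5] = u$rtrtp
  rot[6] = $rtrtpu
Sorted (with $ < everything):
  sorted[0] = $rtrtpu
  sorted[1] = pu$rtrt
  sorted[2] = rtpu$rt
  sorted[3] = rtrtpu$
  sorted[4] = tpu$rtr
  sorted[5] = trtpu$r
  sorted[6] = u$rtrtp
sorted[6] = u$rtrtp

Answer: u$rtrtp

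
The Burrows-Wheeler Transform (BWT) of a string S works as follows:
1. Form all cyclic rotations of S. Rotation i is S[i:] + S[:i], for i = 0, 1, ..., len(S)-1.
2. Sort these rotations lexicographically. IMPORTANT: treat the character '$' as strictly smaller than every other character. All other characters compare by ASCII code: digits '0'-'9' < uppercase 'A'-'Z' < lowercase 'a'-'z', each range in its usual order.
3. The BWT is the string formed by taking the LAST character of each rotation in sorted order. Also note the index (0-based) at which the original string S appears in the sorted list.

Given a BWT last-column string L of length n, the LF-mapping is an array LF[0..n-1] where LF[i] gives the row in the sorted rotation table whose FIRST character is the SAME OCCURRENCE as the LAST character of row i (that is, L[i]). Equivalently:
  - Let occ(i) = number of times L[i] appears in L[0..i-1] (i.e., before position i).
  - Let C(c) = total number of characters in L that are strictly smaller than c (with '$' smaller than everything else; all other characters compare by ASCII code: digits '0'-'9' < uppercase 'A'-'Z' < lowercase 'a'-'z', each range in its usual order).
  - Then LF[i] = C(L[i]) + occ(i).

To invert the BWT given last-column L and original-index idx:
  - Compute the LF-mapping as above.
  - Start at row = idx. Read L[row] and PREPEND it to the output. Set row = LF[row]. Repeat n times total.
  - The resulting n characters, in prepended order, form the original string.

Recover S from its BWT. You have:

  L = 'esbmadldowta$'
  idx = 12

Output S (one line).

Answer: wombatsaddle$

Derivation:
LF mapping: 6 10 3 8 1 4 7 5 9 12 11 2 0
Walk LF starting at row 12, prepending L[row]:
  step 1: row=12, L[12]='$', prepend. Next row=LF[12]=0
  step 2: row=0, L[0]='e', prepend. Next row=LF[0]=6
  step 3: row=6, L[6]='l', prepend. Next row=LF[6]=7
  step 4: row=7, L[7]='d', prepend. Next row=LF[7]=5
  step 5: row=5, L[5]='d', prepend. Next row=LF[5]=4
  step 6: row=4, L[4]='a', prepend. Next row=LF[4]=1
  step 7: row=1, L[1]='s', prepend. Next row=LF[1]=10
  step 8: row=10, L[10]='t', prepend. Next row=LF[10]=11
  step 9: row=11, L[11]='a', prepend. Next row=LF[11]=2
  step 10: row=2, L[2]='b', prepend. Next row=LF[2]=3
  step 11: row=3, L[3]='m', prepend. Next row=LF[3]=8
  step 12: row=8, L[8]='o', prepend. Next row=LF[8]=9
  step 13: row=9, L[9]='w', prepend. Next row=LF[9]=12
Reversed output: wombatsaddle$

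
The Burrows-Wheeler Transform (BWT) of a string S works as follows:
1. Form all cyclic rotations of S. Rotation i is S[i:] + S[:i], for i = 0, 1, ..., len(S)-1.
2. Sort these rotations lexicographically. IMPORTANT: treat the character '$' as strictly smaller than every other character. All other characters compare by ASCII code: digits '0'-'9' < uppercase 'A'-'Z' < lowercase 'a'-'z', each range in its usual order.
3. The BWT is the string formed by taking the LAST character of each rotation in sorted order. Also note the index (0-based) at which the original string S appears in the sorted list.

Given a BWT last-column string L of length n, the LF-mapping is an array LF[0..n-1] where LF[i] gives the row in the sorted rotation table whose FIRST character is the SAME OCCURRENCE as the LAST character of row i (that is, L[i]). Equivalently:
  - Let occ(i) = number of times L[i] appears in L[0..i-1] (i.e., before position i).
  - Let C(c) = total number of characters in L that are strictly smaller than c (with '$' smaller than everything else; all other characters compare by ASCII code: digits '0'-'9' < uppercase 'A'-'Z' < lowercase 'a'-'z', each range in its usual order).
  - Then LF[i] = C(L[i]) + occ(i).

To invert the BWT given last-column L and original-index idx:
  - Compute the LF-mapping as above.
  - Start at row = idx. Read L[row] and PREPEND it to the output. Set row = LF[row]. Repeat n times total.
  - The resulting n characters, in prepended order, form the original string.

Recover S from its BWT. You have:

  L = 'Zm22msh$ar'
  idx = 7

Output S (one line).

LF mapping: 3 6 1 2 7 9 5 0 4 8
Walk LF starting at row 7, prepending L[row]:
  step 1: row=7, L[7]='$', prepend. Next row=LF[7]=0
  step 2: row=0, L[0]='Z', prepend. Next row=LF[0]=3
  step 3: row=3, L[3]='2', prepend. Next row=LF[3]=2
  step 4: row=2, L[2]='2', prepend. Next row=LF[2]=1
  step 5: row=1, L[1]='m', prepend. Next row=LF[1]=6
  step 6: row=6, L[6]='h', prepend. Next row=LF[6]=5
  step 7: row=5, L[5]='s', prepend. Next row=LF[5]=9
  step 8: row=9, L[9]='r', prepend. Next row=LF[9]=8
  step 9: row=8, L[8]='a', prepend. Next row=LF[8]=4
  step 10: row=4, L[4]='m', prepend. Next row=LF[4]=7
Reversed output: marshm22Z$

Answer: marshm22Z$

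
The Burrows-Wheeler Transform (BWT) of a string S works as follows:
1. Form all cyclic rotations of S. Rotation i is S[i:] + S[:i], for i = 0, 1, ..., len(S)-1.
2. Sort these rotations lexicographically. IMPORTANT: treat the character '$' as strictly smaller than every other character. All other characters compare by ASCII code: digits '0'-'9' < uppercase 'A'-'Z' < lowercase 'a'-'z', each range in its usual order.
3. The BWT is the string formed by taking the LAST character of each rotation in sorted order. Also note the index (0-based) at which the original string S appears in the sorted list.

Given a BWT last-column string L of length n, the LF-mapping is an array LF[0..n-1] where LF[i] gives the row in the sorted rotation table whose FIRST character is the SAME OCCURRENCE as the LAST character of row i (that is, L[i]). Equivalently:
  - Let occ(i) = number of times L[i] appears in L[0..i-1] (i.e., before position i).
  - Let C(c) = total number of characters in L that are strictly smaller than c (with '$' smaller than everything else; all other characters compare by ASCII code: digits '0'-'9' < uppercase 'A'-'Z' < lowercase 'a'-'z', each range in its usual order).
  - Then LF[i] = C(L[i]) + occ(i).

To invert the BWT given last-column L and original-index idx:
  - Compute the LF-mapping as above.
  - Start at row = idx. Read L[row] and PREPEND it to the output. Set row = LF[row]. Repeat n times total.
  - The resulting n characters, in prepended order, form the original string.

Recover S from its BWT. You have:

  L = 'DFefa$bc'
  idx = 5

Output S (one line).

LF mapping: 1 2 6 7 3 0 4 5
Walk LF starting at row 5, prepending L[row]:
  step 1: row=5, L[5]='$', prepend. Next row=LF[5]=0
  step 2: row=0, L[0]='D', prepend. Next row=LF[0]=1
  step 3: row=1, L[1]='F', prepend. Next row=LF[1]=2
  step 4: row=2, L[2]='e', prepend. Next row=LF[2]=6
  step 5: row=6, L[6]='b', prepend. Next row=LF[6]=4
  step 6: row=4, L[4]='a', prepend. Next row=LF[4]=3
  step 7: row=3, L[3]='f', prepend. Next row=LF[3]=7
  step 8: row=7, L[7]='c', prepend. Next row=LF[7]=5
Reversed output: cfabeFD$

Answer: cfabeFD$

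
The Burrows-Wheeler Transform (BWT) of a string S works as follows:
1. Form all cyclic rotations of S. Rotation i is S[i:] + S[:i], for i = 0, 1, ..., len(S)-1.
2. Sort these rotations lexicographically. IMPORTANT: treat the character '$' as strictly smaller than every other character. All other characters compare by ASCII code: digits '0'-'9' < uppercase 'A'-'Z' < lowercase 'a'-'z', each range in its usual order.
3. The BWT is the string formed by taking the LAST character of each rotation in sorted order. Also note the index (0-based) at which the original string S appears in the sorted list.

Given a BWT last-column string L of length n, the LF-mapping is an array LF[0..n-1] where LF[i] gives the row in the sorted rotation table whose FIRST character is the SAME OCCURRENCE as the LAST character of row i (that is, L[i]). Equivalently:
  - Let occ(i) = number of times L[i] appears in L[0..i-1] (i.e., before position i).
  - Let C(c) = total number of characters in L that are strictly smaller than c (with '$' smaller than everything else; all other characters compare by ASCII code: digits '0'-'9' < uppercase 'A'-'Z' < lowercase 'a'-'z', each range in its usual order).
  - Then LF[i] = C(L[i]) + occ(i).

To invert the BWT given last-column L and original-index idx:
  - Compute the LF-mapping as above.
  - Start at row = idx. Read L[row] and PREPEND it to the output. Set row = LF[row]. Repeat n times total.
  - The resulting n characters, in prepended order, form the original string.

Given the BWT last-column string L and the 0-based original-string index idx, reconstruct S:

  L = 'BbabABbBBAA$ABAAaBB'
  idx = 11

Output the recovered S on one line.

LF mapping: 7 16 14 17 1 8 18 9 10 2 3 0 4 11 5 6 15 12 13
Walk LF starting at row 11, prepending L[row]:
  step 1: row=11, L[11]='$', prepend. Next row=LF[11]=0
  step 2: row=0, L[0]='B', prepend. Next row=LF[0]=7
  step 3: row=7, L[7]='B', prepend. Next row=LF[7]=9
  step 4: row=9, L[9]='A', prepend. Next row=LF[9]=2
  step 5: row=2, L[2]='a', prepend. Next row=LF[2]=14
  step 6: row=14, L[14]='A', prepend. Next row=LF[14]=5
  step 7: row=5, L[5]='B', prepend. Next row=LF[5]=8
  step 8: row=8, L[8]='B', prepend. Next row=LF[8]=10
  step 9: row=10, L[10]='A', prepend. Next row=LF[10]=3
  step 10: row=3, L[3]='b', prepend. Next row=LF[3]=17
  step 11: row=17, L[17]='B', prepend. Next row=LF[17]=12
  step 12: row=12, L[12]='A', prepend. Next row=LF[12]=4
  step 13: row=4, L[4]='A', prepend. Next row=LF[4]=1
  step 14: row=1, L[1]='b', prepend. Next row=LF[1]=16
  step 15: row=16, L[16]='a', prepend. Next row=LF[16]=15
  step 16: row=15, L[15]='A', prepend. Next row=LF[15]=6
  step 17: row=6, L[6]='b', prepend. Next row=LF[6]=18
  step 18: row=18, L[18]='B', prepend. Next row=LF[18]=13
  step 19: row=13, L[13]='B', prepend. Next row=LF[13]=11
Reversed output: BBbAabAABbABBAaABB$

Answer: BBbAabAABbABBAaABB$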